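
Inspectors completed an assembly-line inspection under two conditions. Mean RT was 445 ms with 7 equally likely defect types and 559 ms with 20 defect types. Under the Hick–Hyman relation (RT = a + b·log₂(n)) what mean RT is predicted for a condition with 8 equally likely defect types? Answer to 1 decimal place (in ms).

459.5 ms

Solve the two-equation system in a and b:
  b = (559 − 445) / (log₂ 20 − log₂ 7) = 114 / (4.3219 − 2.8074) = 75.269 ms/bit
  a = 445 − 75.269 × 2.8074 = 233.694 ms
Then RT(8) = 233.694 + 75.269 × log₂ 8 = 233.694 + 75.269 × 3 ≈ 459.500 ms.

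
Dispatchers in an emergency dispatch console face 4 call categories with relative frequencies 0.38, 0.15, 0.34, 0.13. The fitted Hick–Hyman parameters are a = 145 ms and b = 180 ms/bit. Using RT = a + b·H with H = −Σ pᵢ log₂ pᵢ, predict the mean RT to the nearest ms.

479 ms

H = 0.38·log₂(1/0.38) + 0.15·log₂(1/0.15) + 0.34·log₂(1/0.34) + 0.13·log₂(1/0.13) = 1.8528 bits.
RT = 145 + 180 × 1.8528 = 478.51 ms.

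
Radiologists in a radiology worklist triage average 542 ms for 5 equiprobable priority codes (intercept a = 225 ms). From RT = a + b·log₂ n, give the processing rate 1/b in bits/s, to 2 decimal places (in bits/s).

7.32 bits/s

Choice component = 542 − 225 = 317 ms over log₂(5) = 2.3219 bits.
b = 317 / 2.3219 = 136.524 ms/bit, so 1/b = 7.325 bits/s.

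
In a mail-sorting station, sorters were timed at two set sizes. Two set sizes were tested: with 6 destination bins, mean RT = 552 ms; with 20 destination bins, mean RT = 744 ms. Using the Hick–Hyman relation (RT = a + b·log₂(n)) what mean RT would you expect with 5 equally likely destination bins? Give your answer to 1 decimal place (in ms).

With log₂ n on the abscissa the relation is linear; from the two conditions:
  b = (744 − 552) / (log₂ 20 − log₂ 6) = 192 / (4.3219 − 2.5850) = 110.538 ms/bit
  a = 552 − 110.538 × 2.5850 = 266.264 ms
Then RT(5) = 266.264 + 110.538 × log₂ 5 = 266.264 + 110.538 × 2.3219 ≈ 522.925 ms.

522.9 ms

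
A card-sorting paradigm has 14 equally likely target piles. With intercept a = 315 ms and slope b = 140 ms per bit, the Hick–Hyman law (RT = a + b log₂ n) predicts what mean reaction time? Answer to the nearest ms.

848 ms

log₂(14) = 3.8074 bits, so RT = 315 + 140 × 3.8074 ≈ 848.030 ms.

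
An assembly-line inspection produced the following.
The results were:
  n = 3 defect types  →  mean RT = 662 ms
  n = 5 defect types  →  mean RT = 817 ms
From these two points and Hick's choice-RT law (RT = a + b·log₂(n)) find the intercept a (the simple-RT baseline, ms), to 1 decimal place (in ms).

328.6 ms

The slope on a log₂ axis is (817 − 662) / (2.3219 − 1.5850) = 210.322 ms/bit.
Intercept: a = 662 − 210.322·log₂(3) = 328.648 ms.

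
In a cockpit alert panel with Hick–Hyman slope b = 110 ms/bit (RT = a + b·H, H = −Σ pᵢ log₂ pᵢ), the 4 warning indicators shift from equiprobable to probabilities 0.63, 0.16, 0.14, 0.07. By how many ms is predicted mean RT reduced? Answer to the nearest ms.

54 ms

Equiprobable entropy H₀ = log₂ 4 = 2.0000 bits.
Skewed entropy H = −Σ pᵢ log₂ pᵢ = 1.5086 bits.
ΔRT = b·(H₀ − H) = 110 × 0.4914 = 54.05 ms.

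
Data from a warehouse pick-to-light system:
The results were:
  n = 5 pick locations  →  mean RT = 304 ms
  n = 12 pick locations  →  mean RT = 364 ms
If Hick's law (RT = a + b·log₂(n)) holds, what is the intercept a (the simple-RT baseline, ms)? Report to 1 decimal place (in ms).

b = (RT₂ − RT₁)/(log₂ n₂ − log₂ n₁) = (364 − 304)/(3.5850 − 2.3219) = 47.505 ms/bit.
Intercept: a = 304 − 47.505·log₂(5) = 193.698 ms.

193.7 ms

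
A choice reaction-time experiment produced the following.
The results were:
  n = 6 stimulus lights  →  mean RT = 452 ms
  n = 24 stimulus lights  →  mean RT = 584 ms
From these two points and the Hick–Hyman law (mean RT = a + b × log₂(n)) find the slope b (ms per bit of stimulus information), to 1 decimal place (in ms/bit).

Slope: b = (584 − 452) / (log₂ 24 − log₂ 6) = 132/2.0000 = 66.000 ms/bit.

66.0 ms/bit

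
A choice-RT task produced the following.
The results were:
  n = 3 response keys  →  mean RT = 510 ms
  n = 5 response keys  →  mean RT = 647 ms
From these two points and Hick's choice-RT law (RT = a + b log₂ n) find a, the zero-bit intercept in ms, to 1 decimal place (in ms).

215.4 ms

b = (RT₂ − RT₁)/(log₂ n₂ − log₂ n₁) = (647 − 510)/(2.3219 − 1.5850) = 185.897 ms/bit.
Intercept: a = 510 − 185.897·log₂(3) = 215.360 ms.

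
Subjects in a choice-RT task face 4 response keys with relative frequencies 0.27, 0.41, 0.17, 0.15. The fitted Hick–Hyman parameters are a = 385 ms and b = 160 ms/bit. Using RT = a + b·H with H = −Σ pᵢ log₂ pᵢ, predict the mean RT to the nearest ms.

686 ms

Entropy contributions −pᵢ log₂ pᵢ: 0.5100, 0.5274, 0.4346, 0.4105; sum H = 1.8825 bits.
RT = a + bH = 385 + 160·1.8825 = 686.21 ms.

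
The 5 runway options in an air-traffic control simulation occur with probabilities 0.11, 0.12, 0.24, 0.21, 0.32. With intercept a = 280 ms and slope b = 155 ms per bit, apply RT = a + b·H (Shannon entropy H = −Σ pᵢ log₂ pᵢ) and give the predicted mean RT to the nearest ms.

623 ms

Entropy contributions −pᵢ log₂ pᵢ: 0.3503, 0.3671, 0.4941, 0.4728, 0.5260; sum H = 2.2103 bits.
RT = a + bH = 280 + 155·2.2103 = 622.60 ms.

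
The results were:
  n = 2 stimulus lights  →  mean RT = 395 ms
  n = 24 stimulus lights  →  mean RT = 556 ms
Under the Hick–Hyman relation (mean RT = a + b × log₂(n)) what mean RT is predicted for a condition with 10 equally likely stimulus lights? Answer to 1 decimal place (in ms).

499.3 ms

With log₂ n on the abscissa the relation is linear; from the two conditions:
  b = (556 − 395) / (log₂ 24 − log₂ 2) = 161 / (4.5850 − 1) = 44.910 ms/bit
  a = 395 − 44.910 × 1 = 350.090 ms
Then RT(10) = 350.090 + 44.910 × log₂ 10 = 350.090 + 44.910 × 3.3219 ≈ 499.277 ms.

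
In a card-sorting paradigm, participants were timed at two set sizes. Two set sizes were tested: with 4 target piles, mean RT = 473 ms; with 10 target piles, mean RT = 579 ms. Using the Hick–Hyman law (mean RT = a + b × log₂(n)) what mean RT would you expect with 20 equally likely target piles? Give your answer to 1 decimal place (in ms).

Solve the two-equation system in a and b:
  b = (579 − 473) / (log₂ 10 − log₂ 4) = 106 / (3.3219 − 2) = 80.186 ms/bit
  a = 473 − 80.186 × 2 = 312.628 ms
Then RT(20) = 312.628 + 80.186 × log₂ 20 = 312.628 + 80.186 × 4.3219 ≈ 659.186 ms.

659.2 ms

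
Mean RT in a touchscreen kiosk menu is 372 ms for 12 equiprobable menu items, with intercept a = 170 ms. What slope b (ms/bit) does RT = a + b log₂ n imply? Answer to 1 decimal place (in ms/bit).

b = (372 − 170) / log₂(12) = 202 / 3.5850 = 56.346 ms/bit.

56.3 ms/bit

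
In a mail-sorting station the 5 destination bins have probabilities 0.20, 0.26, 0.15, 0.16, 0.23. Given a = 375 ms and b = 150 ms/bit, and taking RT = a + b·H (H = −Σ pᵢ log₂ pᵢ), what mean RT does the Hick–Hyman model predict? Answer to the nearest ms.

719 ms

H = 0.20·log₂(1/0.20) + 0.26·log₂(1/0.26) + 0.15·log₂(1/0.15) + 0.16·log₂(1/0.16) + 0.23·log₂(1/0.23) = 2.2909 bits.
RT = 375 + 150 × 2.2909 = 718.64 ms.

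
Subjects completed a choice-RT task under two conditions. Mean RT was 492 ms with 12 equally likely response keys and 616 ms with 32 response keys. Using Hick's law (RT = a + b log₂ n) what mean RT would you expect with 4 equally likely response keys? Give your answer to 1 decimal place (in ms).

With log₂ n on the abscissa the relation is linear; from the two conditions:
  b = (616 − 492) / (log₂ 32 − log₂ 12) = 124 / (5 − 3.5850) = 87.630 ms/bit
  a = 492 − 87.630 × 3.5850 = 177.849 ms
Then RT(4) = 177.849 + 87.630 × log₂ 4 = 177.849 + 87.630 × 2 ≈ 353.109 ms.

353.1 ms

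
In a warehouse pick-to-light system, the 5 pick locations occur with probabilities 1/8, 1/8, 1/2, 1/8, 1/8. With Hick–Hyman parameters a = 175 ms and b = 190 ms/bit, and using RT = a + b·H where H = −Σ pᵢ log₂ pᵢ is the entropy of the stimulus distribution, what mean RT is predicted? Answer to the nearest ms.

555 ms

H = −Σ pᵢ log₂ pᵢ = 0.125·3 + 0.125·3 + 0.5·1 + 0.125·3 + 0.125·3 = 2.000 bits.
RT = 175 + 190 × 2.000 = 555.00 ms.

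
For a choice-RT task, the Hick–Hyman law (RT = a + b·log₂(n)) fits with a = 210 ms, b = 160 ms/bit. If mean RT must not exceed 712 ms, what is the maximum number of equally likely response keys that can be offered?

8

160·log₂ n ≤ 712 − 210 = 502, giving log₂ n ≤ 3.1375 and n ≤ 8.800. The largest whole number is 8.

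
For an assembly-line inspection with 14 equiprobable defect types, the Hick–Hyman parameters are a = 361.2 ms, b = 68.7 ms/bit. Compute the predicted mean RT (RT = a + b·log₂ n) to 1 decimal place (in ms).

log₂(14) = 3.8074 bits, so RT = 361.2 + 68.7 × 3.8074 ≈ 622.765 ms.

622.8 ms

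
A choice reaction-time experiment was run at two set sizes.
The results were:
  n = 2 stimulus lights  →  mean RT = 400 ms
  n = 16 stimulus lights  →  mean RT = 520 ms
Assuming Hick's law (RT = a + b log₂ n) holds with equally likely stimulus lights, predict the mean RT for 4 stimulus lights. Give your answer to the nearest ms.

Fit slope and intercept:
  b = (520 − 400) / (log₂ 16 − log₂ 2) = 120 / (4 − 1) = 40 ms/bit
  a = 400 − 40 × 1 = 360 ms
Then RT(4) = 360 + 40 × log₂ 4 = 360 + 40 × 2 ≈ 440.000 ms.

440 ms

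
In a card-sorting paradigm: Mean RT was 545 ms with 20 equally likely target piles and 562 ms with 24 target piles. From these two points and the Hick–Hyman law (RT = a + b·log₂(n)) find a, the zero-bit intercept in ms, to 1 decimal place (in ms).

Slope: b = (562 − 545) / (log₂ 24 − log₂ 20) = 17/0.2630 = 64.630 ms/bit.
a = RT₁ − b·log₂ n₁ = 545 − 64.630 × 4.3219 = 265.672 ms.

265.7 ms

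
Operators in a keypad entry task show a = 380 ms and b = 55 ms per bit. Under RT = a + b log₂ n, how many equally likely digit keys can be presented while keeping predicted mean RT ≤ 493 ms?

4

55·log₂ n ≤ 493 − 380 = 113, giving log₂ n ≤ 2.0545 and n ≤ 4.154. The largest whole number is 4.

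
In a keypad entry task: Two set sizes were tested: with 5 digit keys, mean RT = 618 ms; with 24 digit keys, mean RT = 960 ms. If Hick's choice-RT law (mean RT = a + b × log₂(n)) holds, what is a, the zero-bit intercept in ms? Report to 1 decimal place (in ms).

b = (RT₂ − RT₁)/(log₂ n₂ − log₂ n₁) = (960 − 618)/(4.5850 − 2.3219) = 151.125 ms/bit.
a = RT₁ − b·log₂ n₁ = 618 − 151.125 × 2.3219 = 267.100 ms.

267.1 ms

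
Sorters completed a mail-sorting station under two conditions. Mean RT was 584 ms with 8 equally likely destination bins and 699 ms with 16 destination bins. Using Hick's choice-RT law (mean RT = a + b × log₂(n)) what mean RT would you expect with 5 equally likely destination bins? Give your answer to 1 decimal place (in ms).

Solve the two-equation system in a and b:
  b = (699 − 584) / (log₂ 16 − log₂ 8) = 115 / (4 − 3) = 115.000 ms/bit
  a = 584 − 115.000 × 3 = 239.000 ms
Then RT(5) = 239.000 + 115.000 × log₂ 5 = 239.000 + 115.000 × 2.3219 ≈ 506.022 ms.

506.0 ms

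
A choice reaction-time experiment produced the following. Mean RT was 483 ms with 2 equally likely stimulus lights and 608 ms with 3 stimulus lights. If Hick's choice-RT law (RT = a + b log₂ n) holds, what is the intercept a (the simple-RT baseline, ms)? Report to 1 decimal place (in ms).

The slope on a log₂ axis is (608 − 483) / (1.5850 − 1) = 213.689 ms/bit.
Intercept: a = 483 − 213.689·log₂(2) = 269.311 ms.

269.3 ms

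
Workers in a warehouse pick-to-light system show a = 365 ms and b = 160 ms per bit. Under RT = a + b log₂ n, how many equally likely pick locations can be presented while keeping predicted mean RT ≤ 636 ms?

Information budget: (636 − 365)/160 = 1.6938 bits, so n ≤ 2^1.6938 = 3.235 → at most 3.

3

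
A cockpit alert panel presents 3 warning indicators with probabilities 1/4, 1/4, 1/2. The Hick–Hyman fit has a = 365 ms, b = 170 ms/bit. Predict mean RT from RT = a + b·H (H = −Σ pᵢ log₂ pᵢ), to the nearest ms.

620 ms

H = −Σ pᵢ log₂ pᵢ = 0.25·2 + 0.25·2 + 0.5·1 = 1.500 bits.
RT = 365 + 170 × 1.500 = 620.00 ms.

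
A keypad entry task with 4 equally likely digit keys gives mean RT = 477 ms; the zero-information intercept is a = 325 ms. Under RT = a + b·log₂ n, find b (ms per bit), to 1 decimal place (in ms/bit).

4 alternatives carry log₂ 4 = 2 bits; the choice cost is 477 − 325 = 152 ms, so b = 152/2 = 76.000 ms/bit.

76.0 ms/bit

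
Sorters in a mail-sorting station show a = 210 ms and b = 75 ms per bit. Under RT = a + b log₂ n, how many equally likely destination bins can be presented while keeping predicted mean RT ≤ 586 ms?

32

75·log₂ n ≤ 586 − 210 = 376, giving log₂ n ≤ 5.0133 and n ≤ 32.297. The largest whole number is 32.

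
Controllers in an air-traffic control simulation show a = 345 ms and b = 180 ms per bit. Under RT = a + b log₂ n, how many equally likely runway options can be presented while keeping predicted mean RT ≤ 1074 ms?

180·log₂ n ≤ 1074 − 345 = 729, giving log₂ n ≤ 4.0500 and n ≤ 16.564. The largest whole number is 16.

16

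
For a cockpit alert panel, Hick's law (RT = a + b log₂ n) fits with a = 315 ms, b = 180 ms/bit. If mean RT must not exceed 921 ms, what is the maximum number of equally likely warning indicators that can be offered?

Set 315 + 180·log₂ n ≤ 921 → log₂ n ≤ (921 − 315)/180 = 3.3667.
So n ≤ 2^3.3667 = 10.315; the largest integer n is 10.

10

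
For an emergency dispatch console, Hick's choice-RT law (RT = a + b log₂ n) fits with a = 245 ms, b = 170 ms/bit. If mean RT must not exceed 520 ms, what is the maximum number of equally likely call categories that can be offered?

Information budget: (520 − 245)/170 = 1.6176 bits, so n ≤ 2^1.6176 = 3.069 → at most 3.

3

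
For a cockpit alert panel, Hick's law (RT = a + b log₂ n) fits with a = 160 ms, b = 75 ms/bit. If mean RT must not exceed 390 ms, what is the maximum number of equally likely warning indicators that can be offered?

75·log₂ n ≤ 390 − 160 = 230, giving log₂ n ≤ 3.0667 and n ≤ 8.378. The largest whole number is 8.

8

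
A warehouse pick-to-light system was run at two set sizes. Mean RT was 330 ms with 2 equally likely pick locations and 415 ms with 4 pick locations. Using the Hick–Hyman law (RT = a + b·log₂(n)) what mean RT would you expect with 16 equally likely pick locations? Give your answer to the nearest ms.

RT is linear in log₂ n, so two points fix the line:
  b = (415 − 330) / (log₂ 4 − log₂ 2) = 85 / (2 − 1) = 85 ms/bit
  a = 330 − 85 × 1 = 245 ms
Then RT(16) = 245 + 85 × log₂ 16 = 245 + 85 × 4 ≈ 585.000 ms.

585 ms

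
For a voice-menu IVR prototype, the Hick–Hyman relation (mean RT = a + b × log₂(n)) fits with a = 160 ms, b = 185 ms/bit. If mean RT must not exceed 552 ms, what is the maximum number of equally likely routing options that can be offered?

185·log₂ n ≤ 552 − 160 = 392, giving log₂ n ≤ 2.1189 and n ≤ 4.344. The largest whole number is 4.

4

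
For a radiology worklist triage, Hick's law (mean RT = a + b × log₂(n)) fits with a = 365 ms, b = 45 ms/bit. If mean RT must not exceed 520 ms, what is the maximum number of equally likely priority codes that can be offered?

45·log₂ n ≤ 520 − 365 = 155, giving log₂ n ≤ 3.4444 and n ≤ 10.886. The largest whole number is 10.

10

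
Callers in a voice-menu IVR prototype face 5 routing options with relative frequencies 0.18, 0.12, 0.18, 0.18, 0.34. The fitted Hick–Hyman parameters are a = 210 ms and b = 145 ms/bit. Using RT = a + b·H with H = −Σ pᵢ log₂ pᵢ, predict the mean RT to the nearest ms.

534 ms

H = 0.18·log₂(1/0.18) + 0.12·log₂(1/0.12) + 0.18·log₂(1/0.18) + 0.18·log₂(1/0.18) + 0.34·log₂(1/0.34) = 2.2322 bits.
RT = 210 + 145 × 2.2322 = 533.66 ms.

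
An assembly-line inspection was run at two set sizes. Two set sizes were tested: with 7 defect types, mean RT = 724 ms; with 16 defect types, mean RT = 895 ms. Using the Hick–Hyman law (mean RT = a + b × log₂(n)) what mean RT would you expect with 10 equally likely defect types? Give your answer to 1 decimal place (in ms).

Solve the two-equation system in a and b:
  b = (895 − 724) / (log₂ 16 − log₂ 7) = 171 / (4 − 2.8074) = 143.379 ms/bit
  a = 724 − 143.379 × 2.8074 = 321.485 ms
Then RT(10) = 321.485 + 143.379 × log₂ 10 = 321.485 + 143.379 × 3.3219 ≈ 797.779 ms.

797.8 ms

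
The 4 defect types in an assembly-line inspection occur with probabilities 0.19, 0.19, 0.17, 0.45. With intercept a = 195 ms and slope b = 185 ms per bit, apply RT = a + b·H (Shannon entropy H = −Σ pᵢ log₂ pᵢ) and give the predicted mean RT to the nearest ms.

540 ms

Entropy contributions −pᵢ log₂ pᵢ: 0.4552, 0.4552, 0.4346, 0.5184; sum H = 1.8634 bits.
RT = a + bH = 195 + 185·1.8634 = 539.74 ms.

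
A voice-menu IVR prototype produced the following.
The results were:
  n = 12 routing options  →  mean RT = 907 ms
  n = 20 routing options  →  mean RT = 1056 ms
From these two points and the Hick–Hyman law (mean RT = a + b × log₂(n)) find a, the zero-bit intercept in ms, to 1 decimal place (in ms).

b = (RT₂ − RT₁)/(log₂ n₂ − log₂ n₁) = (1056 − 907)/(4.3219 − 3.5850) = 202.180 ms/bit.
Intercept: a = 907 − 202.180·log₂(12) = 182.191 ms.

182.2 ms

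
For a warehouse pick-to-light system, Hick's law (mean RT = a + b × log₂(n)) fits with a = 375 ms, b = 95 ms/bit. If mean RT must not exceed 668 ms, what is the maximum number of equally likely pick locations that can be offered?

8

95·log₂ n ≤ 668 − 375 = 293, giving log₂ n ≤ 3.0842 and n ≤ 8.481. The largest whole number is 8.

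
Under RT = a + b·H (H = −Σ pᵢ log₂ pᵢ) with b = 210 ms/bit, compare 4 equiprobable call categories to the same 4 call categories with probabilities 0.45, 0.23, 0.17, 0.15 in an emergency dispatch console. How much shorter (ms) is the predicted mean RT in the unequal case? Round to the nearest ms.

31 ms

The RT saving is b·ΔH. Equiprobable H₀ = log₂(4) = 2.0000 bits; with the given probabilities H = 1.8512 bits.
b·(H₀ − H) = 210 × (2.0000 − 1.8512) = 31.25 ms.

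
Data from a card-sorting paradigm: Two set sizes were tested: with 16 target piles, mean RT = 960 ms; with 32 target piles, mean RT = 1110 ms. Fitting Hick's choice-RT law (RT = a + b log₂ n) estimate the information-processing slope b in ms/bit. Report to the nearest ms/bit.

150 ms/bit

b = (RT₂ − RT₁)/(log₂ n₂ − log₂ n₁) = (1110 − 960)/(5 − 4) = 150 ms/bit.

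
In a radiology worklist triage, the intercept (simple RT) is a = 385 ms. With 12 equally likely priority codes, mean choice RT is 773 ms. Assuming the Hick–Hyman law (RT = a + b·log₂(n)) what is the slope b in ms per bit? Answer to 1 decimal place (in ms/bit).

108.2 ms/bit

log₂(12) = 3.5850 bits.
b = (RT − a)/log₂ n = (773 − 385) / 3.5850 = 108.230 ms/bit.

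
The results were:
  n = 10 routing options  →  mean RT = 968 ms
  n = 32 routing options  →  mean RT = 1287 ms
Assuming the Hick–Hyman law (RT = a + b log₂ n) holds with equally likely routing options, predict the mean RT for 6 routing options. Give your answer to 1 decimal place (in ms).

With log₂ n on the abscissa the relation is linear; from the two conditions:
  b = (1287 − 968) / (log₂ 32 − log₂ 10) = 319 / (5 − 3.3219) = 190.099 ms/bit
  a = 968 − 190.099 × 3.3219 = 336.504 ms
Then RT(6) = 336.504 + 190.099 × log₂ 6 = 336.504 + 190.099 × 2.5850 ≈ 827.903 ms.

827.9 ms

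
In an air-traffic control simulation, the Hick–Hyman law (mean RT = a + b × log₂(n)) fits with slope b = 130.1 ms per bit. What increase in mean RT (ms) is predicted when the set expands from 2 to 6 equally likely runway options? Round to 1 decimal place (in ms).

206.2 ms

ΔRT = (a + b log₂ n₂) − (a + b log₂ n₁) = b·(log₂ n₂ − log₂ n₁).
log₂(6) − log₂(2) = 2.5850 − 1 = 1.5850.
ΔRT = 130.1 × 1.5850 = 206.204 ms.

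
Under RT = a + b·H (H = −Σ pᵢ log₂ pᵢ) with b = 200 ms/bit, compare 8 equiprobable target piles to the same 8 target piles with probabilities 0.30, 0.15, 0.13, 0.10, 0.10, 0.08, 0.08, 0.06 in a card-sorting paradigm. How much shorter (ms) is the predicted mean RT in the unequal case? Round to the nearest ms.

39 ms

Equiprobable entropy H₀ = log₂ 8 = 3.0000 bits.
Skewed entropy H = −Σ pᵢ log₂ pᵢ = 2.8052 bits.
ΔRT = b·(H₀ − H) = 200 × 0.1948 = 38.96 ms.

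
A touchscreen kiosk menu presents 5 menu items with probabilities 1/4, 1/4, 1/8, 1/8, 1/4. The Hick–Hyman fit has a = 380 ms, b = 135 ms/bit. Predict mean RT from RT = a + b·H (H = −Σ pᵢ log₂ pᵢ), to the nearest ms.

H = −Σ pᵢ log₂ pᵢ = 0.25·2 + 0.25·2 + 0.125·3 + 0.125·3 + 0.25·2 = 2.250 bits.
RT = 380 + 135 × 2.250 = 683.75 ms.

684 ms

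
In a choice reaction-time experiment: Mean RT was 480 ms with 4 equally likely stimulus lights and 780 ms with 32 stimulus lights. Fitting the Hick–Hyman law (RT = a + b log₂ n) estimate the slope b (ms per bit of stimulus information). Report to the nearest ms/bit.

Slope: b = (780 − 480) / (log₂ 32 − log₂ 4) = 300/3.0000 = 100 ms/bit.

100 ms/bit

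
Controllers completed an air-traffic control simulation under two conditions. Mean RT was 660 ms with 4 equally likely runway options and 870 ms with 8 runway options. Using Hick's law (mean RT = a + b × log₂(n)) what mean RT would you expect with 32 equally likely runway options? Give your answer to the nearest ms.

Fit slope and intercept:
  b = (870 − 660) / (log₂ 8 − log₂ 4) = 210 / (3 − 2) = 210 ms/bit
  a = 660 − 210 × 2 = 240 ms
Then RT(32) = 240 + 210 × log₂ 32 = 240 + 210 × 5 ≈ 1290.000 ms.

1290 ms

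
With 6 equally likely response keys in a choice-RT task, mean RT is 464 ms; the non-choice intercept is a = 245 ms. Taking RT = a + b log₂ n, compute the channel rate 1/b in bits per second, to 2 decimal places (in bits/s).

11.80 bits/s

b = (464 − 245)/log₂ 6 = 219/2.5850 = 84.721 ms per bit = 0.08472 s/bit; the reciprocal is 11.803 bits/s.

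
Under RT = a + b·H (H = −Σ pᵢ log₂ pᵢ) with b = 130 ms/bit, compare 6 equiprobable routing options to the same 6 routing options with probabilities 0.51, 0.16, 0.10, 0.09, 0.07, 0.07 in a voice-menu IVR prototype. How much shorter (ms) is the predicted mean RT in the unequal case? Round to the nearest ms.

Equiprobable entropy H₀ = log₂ 6 = 2.5850 bits.
Skewed entropy H = −Σ pᵢ log₂ pᵢ = 2.1004 bits.
ΔRT = b·(H₀ − H) = 130 × 0.4846 = 62.99 ms.

63 ms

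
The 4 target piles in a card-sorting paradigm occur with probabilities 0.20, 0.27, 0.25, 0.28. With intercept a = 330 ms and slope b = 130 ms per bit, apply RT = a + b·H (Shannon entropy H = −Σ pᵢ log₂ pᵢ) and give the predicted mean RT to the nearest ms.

589 ms

Entropy contributions −pᵢ log₂ pᵢ: 0.4644, 0.5100, 0.5000, 0.5142; sum H = 1.9886 bits.
RT = a + bH = 330 + 130·1.9886 = 588.52 ms.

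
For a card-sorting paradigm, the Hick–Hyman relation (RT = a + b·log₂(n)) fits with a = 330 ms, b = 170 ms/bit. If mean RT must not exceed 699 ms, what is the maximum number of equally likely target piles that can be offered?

4

170·log₂ n ≤ 699 − 330 = 369, giving log₂ n ≤ 2.1706 and n ≤ 4.502. The largest whole number is 4.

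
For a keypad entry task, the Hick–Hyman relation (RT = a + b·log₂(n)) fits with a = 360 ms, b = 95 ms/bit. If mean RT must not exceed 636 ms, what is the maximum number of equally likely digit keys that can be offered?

7

95·log₂ n ≤ 636 − 360 = 276, giving log₂ n ≤ 2.9053 and n ≤ 7.492. The largest whole number is 7.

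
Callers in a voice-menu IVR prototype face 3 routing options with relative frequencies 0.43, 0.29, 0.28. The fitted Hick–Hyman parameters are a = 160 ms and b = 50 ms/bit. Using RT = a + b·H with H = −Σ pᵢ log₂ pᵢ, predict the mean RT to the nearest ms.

238 ms

Entropy contributions −pᵢ log₂ pᵢ: 0.5236, 0.5179, 0.5142; sum H = 1.5557 bits.
RT = a + bH = 160 + 50·1.5557 = 237.78 ms.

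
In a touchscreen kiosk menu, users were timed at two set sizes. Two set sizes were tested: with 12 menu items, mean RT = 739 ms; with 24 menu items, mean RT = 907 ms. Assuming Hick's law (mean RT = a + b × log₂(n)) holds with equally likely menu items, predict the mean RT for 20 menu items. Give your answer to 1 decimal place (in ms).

862.8 ms

Fit slope and intercept:
  b = (907 − 739) / (log₂ 24 − log₂ 12) = 168 / (4.5850 − 3.5850) = 168.000 ms/bit
  a = 739 − 168.000 × 3.5850 = 136.726 ms
Then RT(20) = 136.726 + 168.000 × log₂ 20 = 136.726 + 168.000 × 4.3219 ≈ 862.810 ms.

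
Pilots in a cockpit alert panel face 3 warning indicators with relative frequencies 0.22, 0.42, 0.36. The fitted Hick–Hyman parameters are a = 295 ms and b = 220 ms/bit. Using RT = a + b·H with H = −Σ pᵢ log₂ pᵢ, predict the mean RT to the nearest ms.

Entropy contributions −pᵢ log₂ pᵢ: 0.4806, 0.5256, 0.5306; sum H = 1.5368 bits.
RT = a + bH = 295 + 220·1.5368 = 633.10 ms.

633 ms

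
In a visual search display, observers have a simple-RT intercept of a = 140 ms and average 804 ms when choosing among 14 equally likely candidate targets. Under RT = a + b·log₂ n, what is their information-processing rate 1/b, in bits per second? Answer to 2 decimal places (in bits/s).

Choice component = 804 − 140 = 664 ms over log₂(14) = 3.8074 bits.
b = 664 / 3.8074 = 174.399 ms/bit, so 1/b = 5.734 bits/s.

5.73 bits/s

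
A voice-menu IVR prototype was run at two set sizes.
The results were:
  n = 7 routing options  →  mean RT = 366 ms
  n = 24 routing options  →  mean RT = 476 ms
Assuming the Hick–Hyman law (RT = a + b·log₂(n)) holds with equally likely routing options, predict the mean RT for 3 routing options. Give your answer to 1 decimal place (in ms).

RT is linear in log₂ n, so two points fix the line:
  b = (476 − 366) / (log₂ 24 − log₂ 7) = 110 / (4.5850 − 2.8074) = 61.881 ms/bit
  a = 366 − 61.881 × 2.8074 = 192.278 ms
Then RT(3) = 192.278 + 61.881 × log₂ 3 = 192.278 + 61.881 × 1.5850 ≈ 290.357 ms.

290.4 ms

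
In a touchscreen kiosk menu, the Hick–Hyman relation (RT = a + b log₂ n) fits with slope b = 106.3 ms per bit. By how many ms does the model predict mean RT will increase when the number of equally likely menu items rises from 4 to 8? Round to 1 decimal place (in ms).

106.3 ms

ΔRT = (a + b log₂ n₂) − (a + b log₂ n₁) = b·(log₂ n₂ − log₂ n₁).
log₂(8) − log₂(4) = log₂(8/4) = log₂(2) = 1.
ΔRT = 106.3 × 1.0000 = 106.300 ms.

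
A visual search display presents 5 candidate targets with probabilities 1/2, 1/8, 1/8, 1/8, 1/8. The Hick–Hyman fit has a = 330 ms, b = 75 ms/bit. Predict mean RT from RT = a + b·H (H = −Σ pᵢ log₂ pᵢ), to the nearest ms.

H = −Σ pᵢ log₂ pᵢ = 0.5·1 + 0.125·3 + 0.125·3 + 0.125·3 + 0.125·3 = 2.000 bits.
RT = 330 + 75 × 2.000 = 480.00 ms.

480 ms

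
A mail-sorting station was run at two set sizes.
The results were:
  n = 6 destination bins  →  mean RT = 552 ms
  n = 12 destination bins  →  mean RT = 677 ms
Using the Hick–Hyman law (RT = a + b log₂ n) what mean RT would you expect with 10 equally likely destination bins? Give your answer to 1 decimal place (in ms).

With log₂ n on the abscissa the relation is linear; from the two conditions:
  b = (677 − 552) / (log₂ 12 − log₂ 6) = 125 / (3.5850 − 2.5850) = 125.000 ms/bit
  a = 552 − 125.000 × 2.5850 = 228.880 ms
Then RT(10) = 228.880 + 125.000 × log₂ 10 = 228.880 + 125.000 × 3.3219 ≈ 644.121 ms.

644.1 ms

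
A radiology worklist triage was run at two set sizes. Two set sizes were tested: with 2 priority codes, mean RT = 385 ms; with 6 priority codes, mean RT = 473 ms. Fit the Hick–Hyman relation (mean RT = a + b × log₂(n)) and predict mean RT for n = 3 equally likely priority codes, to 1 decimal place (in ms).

417.5 ms

RT is linear in log₂ n, so two points fix the line:
  b = (473 − 385) / (log₂ 6 − log₂ 2) = 88 / (2.5850 − 1) = 55.522 ms/bit
  a = 385 − 55.522 × 1 = 329.478 ms
Then RT(3) = 329.478 + 55.522 × log₂ 3 = 329.478 + 55.522 × 1.5850 ≈ 417.478 ms.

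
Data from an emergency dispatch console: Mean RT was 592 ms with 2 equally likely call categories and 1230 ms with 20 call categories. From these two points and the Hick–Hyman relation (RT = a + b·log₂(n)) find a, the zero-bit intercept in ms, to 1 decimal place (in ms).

399.9 ms

Slope: b = (1230 − 592) / (log₂ 20 − log₂ 2) = 638/3.3219 = 192.057 ms/bit.
Intercept: a = 592 − 192.057·log₂(2) = 399.943 ms.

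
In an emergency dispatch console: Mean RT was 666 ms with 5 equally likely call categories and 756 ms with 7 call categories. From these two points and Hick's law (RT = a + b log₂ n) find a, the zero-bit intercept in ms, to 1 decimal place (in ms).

Slope: b = (756 − 666) / (log₂ 7 − log₂ 5) = 90/0.4854 = 185.404 ms/bit.
Intercept: a = 666 − 185.404·log₂(5) = 235.506 ms.

235.5 ms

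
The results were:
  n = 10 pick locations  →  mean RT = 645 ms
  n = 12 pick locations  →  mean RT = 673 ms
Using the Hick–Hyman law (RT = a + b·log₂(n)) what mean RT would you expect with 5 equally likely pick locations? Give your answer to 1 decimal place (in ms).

538.6 ms

Solve the two-equation system in a and b:
  b = (673 − 645) / (log₂ 12 − log₂ 10) = 28 / (3.5850 − 3.3219) = 106.450 ms/bit
  a = 645 − 106.450 × 3.3219 = 291.381 ms
Then RT(5) = 291.381 + 106.450 × log₂ 5 = 291.381 + 106.450 × 2.3219 ≈ 538.550 ms.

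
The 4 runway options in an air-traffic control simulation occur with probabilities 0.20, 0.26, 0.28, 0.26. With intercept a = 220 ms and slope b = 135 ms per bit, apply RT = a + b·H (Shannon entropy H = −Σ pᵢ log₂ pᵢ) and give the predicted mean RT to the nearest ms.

H = 0.20·log₂(1/0.20) + 0.26·log₂(1/0.26) + 0.28·log₂(1/0.28) + 0.26·log₂(1/0.26) = 1.9892 bits.
RT = 220 + 135 × 1.9892 = 488.54 ms.

489 ms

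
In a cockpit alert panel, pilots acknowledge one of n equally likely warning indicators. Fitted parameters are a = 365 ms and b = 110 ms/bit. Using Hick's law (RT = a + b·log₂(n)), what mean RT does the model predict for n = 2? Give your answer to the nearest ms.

475 ms

log₂(2) = 1 bits, so RT = 365 + 110 × 1 ≈ 475.000 ms.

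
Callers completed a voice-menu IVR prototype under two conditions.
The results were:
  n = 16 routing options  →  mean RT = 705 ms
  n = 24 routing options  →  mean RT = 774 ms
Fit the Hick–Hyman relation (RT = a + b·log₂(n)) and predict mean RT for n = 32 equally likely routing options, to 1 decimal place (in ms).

823.0 ms

Solve the two-equation system in a and b:
  b = (774 − 705) / (log₂ 24 − log₂ 16) = 69 / (4.5850 − 4) = 117.956 ms/bit
  a = 705 − 117.956 × 4 = 233.175 ms
Then RT(32) = 233.175 + 117.956 × log₂ 32 = 233.175 + 117.956 × 5 ≈ 822.956 ms.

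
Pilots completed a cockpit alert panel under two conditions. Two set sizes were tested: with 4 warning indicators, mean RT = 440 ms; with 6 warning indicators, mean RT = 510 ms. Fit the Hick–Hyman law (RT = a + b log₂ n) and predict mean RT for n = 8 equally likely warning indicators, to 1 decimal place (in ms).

559.7 ms

Fit slope and intercept:
  b = (510 − 440) / (log₂ 6 − log₂ 4) = 70 / (2.5850 − 2) = 119.666 ms/bit
  a = 440 − 119.666 × 2 = 200.668 ms
Then RT(8) = 200.668 + 119.666 × log₂ 8 = 200.668 + 119.666 × 3 ≈ 559.666 ms.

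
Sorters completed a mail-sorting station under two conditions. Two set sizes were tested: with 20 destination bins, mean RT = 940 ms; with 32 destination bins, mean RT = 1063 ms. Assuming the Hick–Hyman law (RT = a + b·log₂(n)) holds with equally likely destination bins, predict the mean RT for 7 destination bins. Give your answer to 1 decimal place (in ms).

Fit slope and intercept:
  b = (1063 − 940) / (log₂ 32 − log₂ 20) = 123 / (5 − 4.3219) = 181.397 ms/bit
  a = 940 − 181.397 × 4.3219 = 156.017 ms
Then RT(7) = 156.017 + 181.397 × log₂ 7 = 156.017 + 181.397 × 2.8074 ≈ 665.261 ms.

665.3 ms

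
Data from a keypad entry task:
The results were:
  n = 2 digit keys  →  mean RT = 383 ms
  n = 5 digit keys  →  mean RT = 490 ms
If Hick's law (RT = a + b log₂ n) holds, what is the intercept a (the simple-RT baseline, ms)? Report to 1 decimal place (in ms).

Slope: b = (490 − 383) / (log₂ 5 − log₂ 2) = 107/1.3219 = 80.942 ms/bit.
Intercept: a = 383 − 80.942·log₂(2) = 302.058 ms.

302.1 ms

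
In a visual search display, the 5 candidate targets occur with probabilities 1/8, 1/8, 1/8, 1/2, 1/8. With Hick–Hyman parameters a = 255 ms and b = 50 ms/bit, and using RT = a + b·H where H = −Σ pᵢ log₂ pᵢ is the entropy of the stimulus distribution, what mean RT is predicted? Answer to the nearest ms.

355 ms

H = −Σ pᵢ log₂ pᵢ = 0.125·3 + 0.125·3 + 0.125·3 + 0.5·1 + 0.125·3 = 2.000 bits.
RT = 255 + 50 × 2.000 = 355.00 ms.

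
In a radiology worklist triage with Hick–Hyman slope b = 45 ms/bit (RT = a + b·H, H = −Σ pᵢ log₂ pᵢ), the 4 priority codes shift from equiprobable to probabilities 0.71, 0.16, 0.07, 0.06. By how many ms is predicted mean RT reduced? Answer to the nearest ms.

32 ms

The RT saving is b·ΔH. Equiprobable H₀ = log₂(4) = 2.0000 bits; with the given probabilities H = 1.2859 bits.
b·(H₀ − H) = 45 × (2.0000 − 1.2859) = 32.13 ms.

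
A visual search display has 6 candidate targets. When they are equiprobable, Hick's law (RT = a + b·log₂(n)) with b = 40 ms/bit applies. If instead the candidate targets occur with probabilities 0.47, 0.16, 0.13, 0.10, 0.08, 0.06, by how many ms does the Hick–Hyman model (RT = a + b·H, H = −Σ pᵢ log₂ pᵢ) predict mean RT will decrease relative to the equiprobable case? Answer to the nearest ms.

16 ms

Equiprobable entropy H₀ = log₂ 6 = 2.5850 bits.
Skewed entropy H = −Σ pᵢ log₂ pᵢ = 2.1849 bits.
ΔRT = b·(H₀ − H) = 40 × 0.4001 = 16.00 ms.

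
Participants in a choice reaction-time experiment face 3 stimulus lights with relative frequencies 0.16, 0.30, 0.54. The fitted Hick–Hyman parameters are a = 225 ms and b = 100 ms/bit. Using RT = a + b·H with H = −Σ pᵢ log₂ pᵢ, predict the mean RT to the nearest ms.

Entropy contributions −pᵢ log₂ pᵢ: 0.4230, 0.5211, 0.4800; sum H = 1.4241 bits.
RT = a + bH = 225 + 100·1.4241 = 367.41 ms.

367 ms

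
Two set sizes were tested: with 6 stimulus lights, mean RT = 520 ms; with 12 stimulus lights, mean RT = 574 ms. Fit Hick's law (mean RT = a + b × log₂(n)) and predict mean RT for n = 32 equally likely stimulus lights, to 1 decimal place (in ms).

650.4 ms

Fit slope and intercept:
  b = (574 − 520) / (log₂ 12 − log₂ 6) = 54 / (3.5850 − 2.5850) = 54.000 ms/bit
  a = 520 − 54.000 × 2.5850 = 380.412 ms
Then RT(32) = 380.412 + 54.000 × log₂ 32 = 380.412 + 54.000 × 5 ≈ 650.412 ms.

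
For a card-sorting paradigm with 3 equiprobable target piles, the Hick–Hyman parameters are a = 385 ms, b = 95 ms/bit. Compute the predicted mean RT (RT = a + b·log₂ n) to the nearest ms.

536 ms

log₂(3) = 1.5850 bits, so RT = 385 + 95 × 1.5850 ≈ 535.571 ms.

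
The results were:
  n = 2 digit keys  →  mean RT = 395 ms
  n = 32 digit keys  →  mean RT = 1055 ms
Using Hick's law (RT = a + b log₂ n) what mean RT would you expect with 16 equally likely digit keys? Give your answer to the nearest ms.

RT is linear in log₂ n, so two points fix the line:
  b = (1055 − 395) / (log₂ 32 − log₂ 2) = 660 / (5 − 1) = 165 ms/bit
  a = 395 − 165 × 1 = 230 ms
Then RT(16) = 230 + 165 × log₂ 16 = 230 + 165 × 4 ≈ 890.000 ms.

890 ms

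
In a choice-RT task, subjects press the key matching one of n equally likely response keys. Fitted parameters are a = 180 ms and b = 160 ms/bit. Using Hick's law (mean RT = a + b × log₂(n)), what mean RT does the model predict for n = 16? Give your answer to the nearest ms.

820 ms

log₂(16) = 4 bits, so RT = 180 + 160 × 4 ≈ 820.000 ms.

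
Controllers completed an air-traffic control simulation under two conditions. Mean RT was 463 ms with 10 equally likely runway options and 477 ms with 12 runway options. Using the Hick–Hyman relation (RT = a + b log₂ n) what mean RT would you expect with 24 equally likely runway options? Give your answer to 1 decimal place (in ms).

Fit slope and intercept:
  b = (477 − 463) / (log₂ 12 − log₂ 10) = 14 / (3.5850 − 3.3219) = 53.225 ms/bit
  a = 463 − 53.225 × 3.3219 = 286.190 ms
Then RT(24) = 286.190 + 53.225 × log₂ 24 = 286.190 + 53.225 × 4.5850 ≈ 530.225 ms.

530.2 ms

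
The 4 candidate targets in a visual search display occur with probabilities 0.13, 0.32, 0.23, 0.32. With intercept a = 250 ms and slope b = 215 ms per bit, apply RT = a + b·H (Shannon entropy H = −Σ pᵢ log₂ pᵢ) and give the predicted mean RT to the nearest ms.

Entropy contributions −pᵢ log₂ pᵢ: 0.3826, 0.5260, 0.4877, 0.5260; sum H = 1.9224 bits.
RT = a + bH = 250 + 215·1.9224 = 663.31 ms.

663 ms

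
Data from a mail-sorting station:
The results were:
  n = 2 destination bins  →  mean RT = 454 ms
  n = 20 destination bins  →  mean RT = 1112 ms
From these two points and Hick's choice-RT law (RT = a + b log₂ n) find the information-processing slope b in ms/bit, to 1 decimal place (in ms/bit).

198.1 ms/bit

b = (RT₂ − RT₁)/(log₂ n₂ − log₂ n₁) = (1112 − 454)/(4.3219 − 1) = 198.078 ms/bit.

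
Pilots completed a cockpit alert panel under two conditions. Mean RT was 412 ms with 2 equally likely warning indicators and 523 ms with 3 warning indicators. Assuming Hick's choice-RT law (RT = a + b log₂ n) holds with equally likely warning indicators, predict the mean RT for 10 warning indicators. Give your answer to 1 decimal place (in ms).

With log₂ n on the abscissa the relation is linear; from the two conditions:
  b = (523 − 412) / (log₂ 3 − log₂ 2) = 111 / (1.5850 − 1) = 189.756 ms/bit
  a = 412 − 189.756 × 1 = 222.244 ms
Then RT(10) = 222.244 + 189.756 × log₂ 10 = 222.244 + 189.756 × 3.3219 ≈ 852.599 ms.

852.6 ms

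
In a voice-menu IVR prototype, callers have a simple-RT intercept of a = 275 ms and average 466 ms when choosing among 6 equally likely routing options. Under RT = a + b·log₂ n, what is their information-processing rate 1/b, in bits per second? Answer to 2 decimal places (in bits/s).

13.53 bits/s

b = (466 − 275)/log₂ 6 = 191/2.5850 = 73.889 ms per bit = 0.07389 s/bit; the reciprocal is 13.534 bits/s.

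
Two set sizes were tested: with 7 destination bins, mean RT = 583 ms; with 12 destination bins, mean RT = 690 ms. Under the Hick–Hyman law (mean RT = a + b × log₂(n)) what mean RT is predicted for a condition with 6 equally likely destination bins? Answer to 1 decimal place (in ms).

552.4 ms

Solve the two-equation system in a and b:
  b = (690 − 583) / (log₂ 12 − log₂ 7) = 107 / (3.5850 − 2.8074) = 137.602 ms/bit
  a = 583 − 137.602 × 2.8074 = 196.704 ms
Then RT(6) = 196.704 + 137.602 × log₂ 6 = 196.704 + 137.602 × 2.5850 ≈ 552.398 ms.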